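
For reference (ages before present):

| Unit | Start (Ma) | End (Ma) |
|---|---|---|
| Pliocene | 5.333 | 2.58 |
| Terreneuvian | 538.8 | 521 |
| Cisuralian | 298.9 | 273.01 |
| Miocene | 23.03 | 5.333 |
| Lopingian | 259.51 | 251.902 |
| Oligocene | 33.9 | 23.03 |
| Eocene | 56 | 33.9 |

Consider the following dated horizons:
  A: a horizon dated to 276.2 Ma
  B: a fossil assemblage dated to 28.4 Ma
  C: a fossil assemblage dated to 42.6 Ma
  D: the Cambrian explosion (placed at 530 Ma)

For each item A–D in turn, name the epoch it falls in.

A: 276.2 Ma lies in 298.9–273.01 Ma, so Cisuralian.
B: 28.4 Ma lies in 33.9–23.03 Ma, so Oligocene.
C: 42.6 Ma lies in 56–33.9 Ma, so Eocene.
D: 530 Ma lies in 538.8–521 Ma, so Terreneuvian.

A — Cisuralian; B — Oligocene; C — Eocene; D — Terreneuvian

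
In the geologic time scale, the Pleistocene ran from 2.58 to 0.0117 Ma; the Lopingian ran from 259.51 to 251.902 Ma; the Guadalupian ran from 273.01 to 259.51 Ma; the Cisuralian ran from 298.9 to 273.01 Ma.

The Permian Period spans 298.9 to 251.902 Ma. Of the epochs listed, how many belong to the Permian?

3

Epochs inside 298.9–251.902 Ma: Cisuralian, Guadalupian, Lopingian — 3 in total.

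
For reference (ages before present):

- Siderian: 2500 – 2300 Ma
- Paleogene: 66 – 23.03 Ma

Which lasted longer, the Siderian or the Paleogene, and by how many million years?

Siderian: 2500 − 2300 = 200 Myr.
Paleogene: 66 − 23.03 = 42.97 Myr.
Difference: 200 − 42.97 = 157.03 Myr, so the Siderian was longer.

Siderian, by 157.03 million years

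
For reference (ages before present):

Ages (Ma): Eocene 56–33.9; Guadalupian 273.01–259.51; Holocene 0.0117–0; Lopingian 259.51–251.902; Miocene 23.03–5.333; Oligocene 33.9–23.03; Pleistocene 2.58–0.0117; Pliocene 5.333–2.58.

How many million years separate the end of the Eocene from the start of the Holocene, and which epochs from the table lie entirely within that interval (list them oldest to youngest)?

The Eocene closes at 33.9 Ma and the Holocene opens at 0.0117 Ma, so the interval is 33.9 − 0.0117 = 33.8883 Myr.
An epoch fits inside if it starts at or after 33.9 Ma and ends at or before 0.0117 Ma; oldest first that gives Oligocene, Miocene, Pliocene, Pleistocene.

33.8883 million years; Oligocene, Miocene, Pliocene, Pleistocene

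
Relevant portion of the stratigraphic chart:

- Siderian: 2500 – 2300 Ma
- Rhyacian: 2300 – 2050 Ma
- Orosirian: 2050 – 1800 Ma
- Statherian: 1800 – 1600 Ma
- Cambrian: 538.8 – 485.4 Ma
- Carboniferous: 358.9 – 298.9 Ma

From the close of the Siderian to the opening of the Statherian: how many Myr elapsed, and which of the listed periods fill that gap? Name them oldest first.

500 million years; Rhyacian, Orosirian

The Siderian closes at 2300 Ma and the Statherian opens at 1800 Ma, so the interval is 2300 − 1800 = 500 Myr.
A period fits inside if it starts at or after 2300 Ma and ends at or before 1800 Ma; oldest first that gives Rhyacian, Orosirian.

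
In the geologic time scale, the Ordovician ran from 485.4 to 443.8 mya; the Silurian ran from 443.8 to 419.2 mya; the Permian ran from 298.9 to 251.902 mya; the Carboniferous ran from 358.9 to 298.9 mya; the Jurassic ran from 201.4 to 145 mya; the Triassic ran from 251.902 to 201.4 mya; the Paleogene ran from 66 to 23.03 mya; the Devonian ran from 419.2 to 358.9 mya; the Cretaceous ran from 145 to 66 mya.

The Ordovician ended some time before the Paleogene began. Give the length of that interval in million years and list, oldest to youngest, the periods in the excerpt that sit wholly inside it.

377.8 million years; Silurian, Devonian, Carboniferous, Permian, Triassic, Jurassic, Cretaceous

End of Ordovician = 443.8 Ma; start of Paleogene = 66 Ma.
Gap = 443.8 − 66 = 377.8 Myr.
Periods wholly inside 443.8–66 Ma: Silurian (443.8–419.2), Devonian (419.2–358.9), Carboniferous (358.9–298.9), Permian (298.9–251.902), Triassic (251.902–201.4), Jurassic (201.4–145), Cretaceous (145–66).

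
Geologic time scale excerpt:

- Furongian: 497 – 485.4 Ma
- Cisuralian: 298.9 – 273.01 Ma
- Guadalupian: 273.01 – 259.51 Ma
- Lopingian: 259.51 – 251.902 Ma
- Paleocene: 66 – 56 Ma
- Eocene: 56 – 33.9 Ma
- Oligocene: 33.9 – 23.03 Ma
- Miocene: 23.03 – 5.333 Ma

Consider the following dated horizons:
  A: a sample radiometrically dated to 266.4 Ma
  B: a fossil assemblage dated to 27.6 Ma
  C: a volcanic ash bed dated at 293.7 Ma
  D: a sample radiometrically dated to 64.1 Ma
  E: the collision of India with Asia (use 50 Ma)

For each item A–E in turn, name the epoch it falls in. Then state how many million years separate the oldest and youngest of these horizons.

Match each age against the start–end ranges in the excerpt: A = 266.4 Ma → Guadalupian (273.01–259.51); B = 27.6 Ma → Oligocene (33.9–23.03); C = 293.7 Ma → Cisuralian (298.9–273.01); D = 64.1 Ma → Paleocene (66–56); E = 50 Ma → Eocene (56–33.9).
The largest age is 293.7 Ma and the smallest is 27.6 Ma; their difference is 266.1 Myr.

A — Guadalupian; B — Oligocene; C — Cisuralian; D — Paleocene; E — Eocene; span 266.1 million years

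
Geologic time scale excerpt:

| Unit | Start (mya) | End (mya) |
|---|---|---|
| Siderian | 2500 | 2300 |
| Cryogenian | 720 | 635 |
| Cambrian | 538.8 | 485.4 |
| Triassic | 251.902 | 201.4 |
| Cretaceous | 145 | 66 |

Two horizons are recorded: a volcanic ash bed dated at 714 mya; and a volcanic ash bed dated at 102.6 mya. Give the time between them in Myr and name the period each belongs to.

Elapsed time: 714 − 102.6 = 611.4 Myr.
714 Ma lies within 720–635 Ma: Cryogenian.
102.6 Ma lies within 145–66 Ma: Cretaceous.

611.4 million years apart; the first in the Cryogenian, the second in the Cretaceous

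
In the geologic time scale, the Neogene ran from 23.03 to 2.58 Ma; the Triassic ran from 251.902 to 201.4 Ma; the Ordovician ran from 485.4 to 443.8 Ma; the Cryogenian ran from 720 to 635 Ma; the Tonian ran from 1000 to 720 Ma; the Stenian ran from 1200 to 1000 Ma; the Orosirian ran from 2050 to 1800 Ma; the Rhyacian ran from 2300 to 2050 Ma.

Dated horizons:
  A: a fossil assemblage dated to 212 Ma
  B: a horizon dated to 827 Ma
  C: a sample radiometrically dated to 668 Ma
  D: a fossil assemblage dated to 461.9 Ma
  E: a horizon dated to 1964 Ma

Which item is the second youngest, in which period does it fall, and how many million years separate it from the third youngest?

D, in the Ordovician; 206.1 million years to C

Smaller Ma means younger, so youngest first: A 212 < D 461.9 < C 668 < B 827 < E 1964.
Counting 2 along gives D (461.9 Ma); the excerpt puts that inside the Ordovician, 485.4–443.8 Ma.
Next in line is C (668 Ma), and 668 − 461.9 = 206.1 Myr.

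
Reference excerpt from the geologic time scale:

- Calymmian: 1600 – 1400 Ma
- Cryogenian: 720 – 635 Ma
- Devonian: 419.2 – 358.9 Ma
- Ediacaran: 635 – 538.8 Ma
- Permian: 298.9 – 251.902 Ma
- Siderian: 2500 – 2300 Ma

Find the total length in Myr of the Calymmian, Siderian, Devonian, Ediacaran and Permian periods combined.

603.498 million years

Each duration: Calymmian = 200; Siderian = 200; Devonian = 60.3; Ediacaran = 96.2; Permian = 46.998.
Sum: 200 + 200 + 60.3 + 96.2 + 46.998 = 603.498 Myr.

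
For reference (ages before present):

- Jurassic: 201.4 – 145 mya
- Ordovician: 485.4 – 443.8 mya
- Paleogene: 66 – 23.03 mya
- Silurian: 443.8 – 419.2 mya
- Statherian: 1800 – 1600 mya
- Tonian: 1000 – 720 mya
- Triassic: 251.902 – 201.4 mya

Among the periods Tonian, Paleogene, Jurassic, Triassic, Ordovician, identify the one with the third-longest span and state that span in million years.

Triassic, 50.502 million years

Start − end for each: Tonian 1000 − 720 = 280; Paleogene 66 − 23.03 = 42.97; Jurassic 201.4 − 145 = 56.4; Triassic 251.902 − 201.4 = 50.502; Ordovician 485.4 − 443.8 = 41.6.
Ranking these from longest: Tonian > Jurassic > Triassic > Paleogene > Ordovician.
Position 3 in that ranking is Triassic, which lasted 50.502 Myr.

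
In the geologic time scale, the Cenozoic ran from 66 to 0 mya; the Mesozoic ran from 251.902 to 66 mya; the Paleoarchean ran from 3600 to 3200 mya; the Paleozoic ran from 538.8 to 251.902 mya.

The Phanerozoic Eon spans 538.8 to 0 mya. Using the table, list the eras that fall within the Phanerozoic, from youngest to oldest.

Cenozoic, Mesozoic, Paleozoic

Eras with both bounds inside 538.8–0 Ma: Cenozoic (66–0), Mesozoic (251.902–66), Paleozoic (538.8–251.902).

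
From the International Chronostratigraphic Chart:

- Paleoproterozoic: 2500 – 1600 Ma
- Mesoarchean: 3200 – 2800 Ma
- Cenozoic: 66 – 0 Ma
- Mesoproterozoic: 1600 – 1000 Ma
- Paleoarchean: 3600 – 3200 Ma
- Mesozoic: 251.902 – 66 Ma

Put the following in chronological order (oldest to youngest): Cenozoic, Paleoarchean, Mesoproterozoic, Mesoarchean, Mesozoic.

Paleoarchean → Mesoarchean → Mesoproterozoic → Mesozoic → Cenozoic

Read off each span (Ma): Cenozoic 66–0; Paleoarchean 3600–3200; Mesoproterozoic 1600–1000; Mesoarchean 3200–2800; Mesozoic 251.902–66.
Larger Ma is older, so oldest→youngest is Paleoarchean, Mesoarchean, Mesoproterozoic, Mesozoic, Cenozoic.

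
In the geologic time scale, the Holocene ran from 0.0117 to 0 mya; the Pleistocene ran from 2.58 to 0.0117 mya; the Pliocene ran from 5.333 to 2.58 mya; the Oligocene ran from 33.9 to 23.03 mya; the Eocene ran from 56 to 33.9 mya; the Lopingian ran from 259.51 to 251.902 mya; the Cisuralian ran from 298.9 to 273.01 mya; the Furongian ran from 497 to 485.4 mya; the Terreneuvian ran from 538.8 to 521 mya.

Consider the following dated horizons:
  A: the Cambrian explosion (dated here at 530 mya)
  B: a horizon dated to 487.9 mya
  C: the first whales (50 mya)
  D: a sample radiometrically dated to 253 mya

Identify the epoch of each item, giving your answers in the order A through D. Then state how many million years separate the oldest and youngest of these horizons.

A: 530 Ma lies in 538.8–521 Ma, so Terreneuvian.
B: 487.9 Ma lies in 497–485.4 Ma, so Furongian.
C: 50 Ma lies in 56–33.9 Ma, so Eocene.
D: 253 Ma lies in 259.51–251.902 Ma, so Lopingian.
Oldest = 530 Ma, youngest = 50 Ma → span 480 Myr.

A — Terreneuvian; B — Furongian; C — Eocene; D — Lopingian; span 480 million years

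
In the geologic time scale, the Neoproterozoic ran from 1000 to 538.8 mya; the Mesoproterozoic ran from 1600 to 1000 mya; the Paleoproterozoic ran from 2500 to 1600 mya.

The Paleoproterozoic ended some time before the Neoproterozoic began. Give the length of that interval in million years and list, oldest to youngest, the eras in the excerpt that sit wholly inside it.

End of Paleoproterozoic = 1600 Ma; start of Neoproterozoic = 1000 Ma.
Gap = 1600 − 1000 = 600 Myr.
Eras wholly inside 1600–1000 Ma: Mesoproterozoic (1600–1000).

600 million years; Mesoproterozoic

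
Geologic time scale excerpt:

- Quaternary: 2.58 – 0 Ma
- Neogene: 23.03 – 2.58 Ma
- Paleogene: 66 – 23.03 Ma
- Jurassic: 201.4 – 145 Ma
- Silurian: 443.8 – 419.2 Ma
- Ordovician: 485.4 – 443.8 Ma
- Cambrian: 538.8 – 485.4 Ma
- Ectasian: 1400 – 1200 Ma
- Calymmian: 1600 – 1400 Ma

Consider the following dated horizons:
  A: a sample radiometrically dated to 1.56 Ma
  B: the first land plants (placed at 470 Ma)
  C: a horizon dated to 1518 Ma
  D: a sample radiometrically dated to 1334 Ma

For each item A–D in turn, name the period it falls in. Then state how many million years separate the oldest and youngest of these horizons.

Match each age against the start–end ranges in the excerpt: A = 1.56 Ma → Quaternary (2.58–0); B = 470 Ma → Ordovician (485.4–443.8); C = 1518 Ma → Calymmian (1600–1400); D = 1334 Ma → Ectasian (1400–1200).
The largest age is 1518 Ma and the smallest is 1.56 Ma; their difference is 1516.44 Myr.

A — Quaternary; B — Ordovician; C — Calymmian; D — Ectasian; span 1516.44 million years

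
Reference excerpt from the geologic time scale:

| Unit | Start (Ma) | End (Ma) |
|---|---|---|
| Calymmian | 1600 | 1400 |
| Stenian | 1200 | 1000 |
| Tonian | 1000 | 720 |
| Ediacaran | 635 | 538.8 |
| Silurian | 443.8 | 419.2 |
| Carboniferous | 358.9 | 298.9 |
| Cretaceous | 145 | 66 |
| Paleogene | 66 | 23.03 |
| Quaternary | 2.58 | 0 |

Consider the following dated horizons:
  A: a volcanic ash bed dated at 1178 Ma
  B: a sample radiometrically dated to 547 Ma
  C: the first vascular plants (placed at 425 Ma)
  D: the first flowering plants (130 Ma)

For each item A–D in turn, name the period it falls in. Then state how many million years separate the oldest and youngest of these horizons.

A — Stenian; B — Ediacaran; C — Silurian; D — Cretaceous; span 1048 million years

Match each age against the start–end ranges in the excerpt: A = 1178 Ma → Stenian (1200–1000); B = 547 Ma → Ediacaran (635–538.8); C = 425 Ma → Silurian (443.8–419.2); D = 130 Ma → Cretaceous (145–66).
The largest age is 1178 Ma and the smallest is 130 Ma; their difference is 1048 Myr.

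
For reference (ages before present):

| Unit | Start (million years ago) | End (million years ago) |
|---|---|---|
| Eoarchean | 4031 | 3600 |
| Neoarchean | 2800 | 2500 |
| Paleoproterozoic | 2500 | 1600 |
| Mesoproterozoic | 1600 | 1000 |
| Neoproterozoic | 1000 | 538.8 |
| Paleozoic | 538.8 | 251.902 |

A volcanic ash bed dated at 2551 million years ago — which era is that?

Neoarchean

2551 Ma lies between 2800 and 2500 Ma, so it falls in the Neoarchean.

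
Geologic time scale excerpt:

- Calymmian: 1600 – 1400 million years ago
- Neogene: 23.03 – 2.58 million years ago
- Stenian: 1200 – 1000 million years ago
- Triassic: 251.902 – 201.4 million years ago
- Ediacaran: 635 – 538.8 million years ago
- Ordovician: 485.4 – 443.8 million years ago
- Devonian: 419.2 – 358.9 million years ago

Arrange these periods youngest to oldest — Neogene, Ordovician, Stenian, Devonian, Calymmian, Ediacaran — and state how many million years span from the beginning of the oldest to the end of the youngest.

Neogene, Devonian, Ordovician, Ediacaran, Stenian, Calymmian; total span 1597.42 Myr

From the excerpt: Neogene 23.03–2.58; Ordovician 485.4–443.8; Stenian 1200–1000; Devonian 419.2–358.9; Calymmian 1600–1400; Ediacaran 635–538.8 (Ma).
Larger Ma is earlier, so the oldest is Calymmian and the youngest is Neogene; youngest to oldest: Neogene, Devonian, Ordovician, Ediacaran, Stenian, Calymmian.
Oldest start 1600 minus youngest end 2.58 gives 1597.42 Myr overall.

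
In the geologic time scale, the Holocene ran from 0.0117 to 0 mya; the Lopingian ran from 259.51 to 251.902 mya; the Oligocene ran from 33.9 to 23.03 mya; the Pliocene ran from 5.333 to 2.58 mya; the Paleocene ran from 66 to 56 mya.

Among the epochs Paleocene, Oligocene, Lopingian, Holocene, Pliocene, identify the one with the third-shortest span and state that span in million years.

Lopingian, 7.608 million years

Durations: Paleocene 10; Oligocene 10.87; Lopingian 7.608; Holocene 0.0117; Pliocene 2.753 Myr.
Sorted shortest-first: Holocene (0.0117), Pliocene (2.753), Lopingian (7.608), Paleocene (10), Oligocene (10.87).
The third shortest is Lopingian at 7.608 Myr.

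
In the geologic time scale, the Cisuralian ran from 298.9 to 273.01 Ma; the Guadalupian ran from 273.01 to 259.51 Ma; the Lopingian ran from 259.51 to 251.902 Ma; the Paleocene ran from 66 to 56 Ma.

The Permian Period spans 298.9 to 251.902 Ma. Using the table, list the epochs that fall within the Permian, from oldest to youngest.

Cisuralian, Guadalupian, Lopingian

Epochs with both bounds inside 298.9–251.902 Ma: Cisuralian (298.9–273.01), Guadalupian (273.01–259.51), Lopingian (259.51–251.902).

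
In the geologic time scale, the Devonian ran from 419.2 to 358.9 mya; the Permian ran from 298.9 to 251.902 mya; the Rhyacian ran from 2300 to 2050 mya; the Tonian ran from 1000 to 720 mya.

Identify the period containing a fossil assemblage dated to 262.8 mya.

262.8 Ma lies between 298.9 and 251.902 Ma, so it falls in the Permian.

Permian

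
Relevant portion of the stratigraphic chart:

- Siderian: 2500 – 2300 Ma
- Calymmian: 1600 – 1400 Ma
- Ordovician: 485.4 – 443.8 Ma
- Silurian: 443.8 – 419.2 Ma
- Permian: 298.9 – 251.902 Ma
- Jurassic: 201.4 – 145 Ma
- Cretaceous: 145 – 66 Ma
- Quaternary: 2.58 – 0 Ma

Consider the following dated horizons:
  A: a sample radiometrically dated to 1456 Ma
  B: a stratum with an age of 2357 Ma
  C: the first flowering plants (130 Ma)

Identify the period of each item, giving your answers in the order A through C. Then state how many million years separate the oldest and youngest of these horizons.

A — Calymmian; B — Siderian; C — Cretaceous; span 2227 million years

A: 1456 Ma lies in 1600–1400 Ma, so Calymmian.
B: 2357 Ma lies in 2500–2300 Ma, so Siderian.
C: 130 Ma lies in 145–66 Ma, so Cretaceous.
Oldest = 2357 Ma, youngest = 130 Ma → span 2227 Myr.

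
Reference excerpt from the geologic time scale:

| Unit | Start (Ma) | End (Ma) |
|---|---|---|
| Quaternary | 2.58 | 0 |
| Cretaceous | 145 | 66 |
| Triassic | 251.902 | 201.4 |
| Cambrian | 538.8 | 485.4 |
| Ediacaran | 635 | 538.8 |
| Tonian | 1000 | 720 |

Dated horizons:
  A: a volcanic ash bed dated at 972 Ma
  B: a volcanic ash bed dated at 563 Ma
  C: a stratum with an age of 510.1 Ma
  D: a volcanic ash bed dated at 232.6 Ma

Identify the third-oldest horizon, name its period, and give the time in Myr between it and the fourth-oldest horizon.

Larger Ma means older, so oldest first: A 972 > B 563 > C 510.1 > D 232.6.
Counting 3 along gives C (510.1 Ma); the excerpt puts that inside the Cambrian, 538.8–485.4 Ma.
Next in line is D (232.6 Ma), and 510.1 − 232.6 = 277.5 Myr.

C, in the Cambrian; 277.5 million years to D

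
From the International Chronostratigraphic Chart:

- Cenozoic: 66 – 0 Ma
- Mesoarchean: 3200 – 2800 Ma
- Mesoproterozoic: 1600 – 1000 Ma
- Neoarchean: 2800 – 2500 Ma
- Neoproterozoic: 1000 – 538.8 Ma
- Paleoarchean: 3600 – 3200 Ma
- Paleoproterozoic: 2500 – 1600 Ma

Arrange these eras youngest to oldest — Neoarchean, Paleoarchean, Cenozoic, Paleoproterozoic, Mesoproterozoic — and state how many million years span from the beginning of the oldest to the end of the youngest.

Start ages (Ma): Paleoarchean 3600, Neoarchean 2800, Paleoproterozoic 2500, Mesoproterozoic 1600, Cenozoic 66.
Ordered youngest to oldest: Cenozoic, Mesoproterozoic, Paleoproterozoic, Neoarchean, Paleoarchean.
Span = 3600 − 0 = 3600 Myr.

Cenozoic → Mesoproterozoic → Paleoproterozoic → Neoarchean → Paleoarchean; total span 3600 Myr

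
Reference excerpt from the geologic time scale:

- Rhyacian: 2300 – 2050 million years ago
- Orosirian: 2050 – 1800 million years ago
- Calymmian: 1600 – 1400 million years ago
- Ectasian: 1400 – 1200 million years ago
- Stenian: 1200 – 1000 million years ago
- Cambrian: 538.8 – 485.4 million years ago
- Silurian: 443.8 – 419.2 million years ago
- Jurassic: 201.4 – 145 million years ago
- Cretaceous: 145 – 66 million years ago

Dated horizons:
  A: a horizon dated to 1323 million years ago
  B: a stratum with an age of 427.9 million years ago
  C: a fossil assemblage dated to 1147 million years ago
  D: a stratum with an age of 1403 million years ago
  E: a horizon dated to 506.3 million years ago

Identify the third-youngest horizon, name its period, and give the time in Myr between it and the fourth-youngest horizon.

C, in the Stenian; 176 million years to A

Sorted youngest-first by Ma: B (427.9), E (506.3), C (1147), A (1323), D (1403).
The third youngest is C at 1147 Ma, which lies in 1200–1000 Ma: the Stenian.
The fourth youngest is A at 1323 Ma; separation = |1147 − 1323| = 176 Myr.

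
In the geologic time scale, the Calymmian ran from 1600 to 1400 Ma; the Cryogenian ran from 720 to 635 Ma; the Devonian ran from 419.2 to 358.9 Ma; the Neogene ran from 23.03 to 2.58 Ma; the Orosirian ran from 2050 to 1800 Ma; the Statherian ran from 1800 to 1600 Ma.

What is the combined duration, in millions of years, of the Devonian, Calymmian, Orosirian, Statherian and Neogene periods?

Each duration: Devonian = 60.3; Calymmian = 200; Orosirian = 250; Statherian = 200; Neogene = 20.45.
Sum: 60.3 + 200 + 250 + 200 + 20.45 = 730.75 Myr.

730.75 million years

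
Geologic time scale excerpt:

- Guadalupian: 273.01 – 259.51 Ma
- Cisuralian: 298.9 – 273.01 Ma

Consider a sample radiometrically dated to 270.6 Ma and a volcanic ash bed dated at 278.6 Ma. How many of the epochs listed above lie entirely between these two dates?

The older date is 278.6 Ma and the younger is 270.6 Ma.
No epoch both begins after 278.6 Ma and ends before 270.6 Ma, so the count is 0.

0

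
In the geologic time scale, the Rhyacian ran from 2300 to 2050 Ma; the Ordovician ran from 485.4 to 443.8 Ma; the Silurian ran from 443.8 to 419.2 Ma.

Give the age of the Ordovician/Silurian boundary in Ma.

The Ordovician ends and the Silurian begins at 443.8 Ma.

443.8 Ma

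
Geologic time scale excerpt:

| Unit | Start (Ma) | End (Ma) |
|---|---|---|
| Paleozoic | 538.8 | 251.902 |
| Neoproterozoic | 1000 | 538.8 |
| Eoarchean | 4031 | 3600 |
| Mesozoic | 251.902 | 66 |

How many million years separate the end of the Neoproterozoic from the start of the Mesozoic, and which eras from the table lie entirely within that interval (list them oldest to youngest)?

286.898 million years; Paleozoic

End of Neoproterozoic = 538.8 Ma; start of Mesozoic = 251.902 Ma.
Gap = 538.8 − 251.902 = 286.898 Myr.
Eras wholly inside 538.8–251.902 Ma: Paleozoic (538.8–251.902).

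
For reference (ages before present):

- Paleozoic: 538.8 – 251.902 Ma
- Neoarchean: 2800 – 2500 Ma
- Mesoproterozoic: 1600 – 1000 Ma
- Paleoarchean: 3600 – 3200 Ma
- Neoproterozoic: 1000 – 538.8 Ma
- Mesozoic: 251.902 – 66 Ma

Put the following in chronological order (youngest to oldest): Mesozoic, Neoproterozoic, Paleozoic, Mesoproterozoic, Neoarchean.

Sorting by start age (ascending Ma, since larger Ma = older): Mesozoic began 251.902, Paleozoic began 538.8, Neoproterozoic began 1000, Mesoproterozoic began 1600, Neoarchean began 2800.

Mesozoic, then Paleozoic, then Neoproterozoic, then Mesoproterozoic, then Neoarchean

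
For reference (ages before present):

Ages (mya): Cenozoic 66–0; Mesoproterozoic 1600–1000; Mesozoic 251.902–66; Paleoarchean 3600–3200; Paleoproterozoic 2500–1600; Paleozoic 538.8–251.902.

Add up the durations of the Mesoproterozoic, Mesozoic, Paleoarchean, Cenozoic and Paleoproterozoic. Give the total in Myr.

2151.902 million years

Each duration: Mesoproterozoic = 600; Mesozoic = 185.902; Paleoarchean = 400; Cenozoic = 66; Paleoproterozoic = 900.
Sum: 600 + 185.902 + 400 + 66 + 900 = 2151.902 Myr.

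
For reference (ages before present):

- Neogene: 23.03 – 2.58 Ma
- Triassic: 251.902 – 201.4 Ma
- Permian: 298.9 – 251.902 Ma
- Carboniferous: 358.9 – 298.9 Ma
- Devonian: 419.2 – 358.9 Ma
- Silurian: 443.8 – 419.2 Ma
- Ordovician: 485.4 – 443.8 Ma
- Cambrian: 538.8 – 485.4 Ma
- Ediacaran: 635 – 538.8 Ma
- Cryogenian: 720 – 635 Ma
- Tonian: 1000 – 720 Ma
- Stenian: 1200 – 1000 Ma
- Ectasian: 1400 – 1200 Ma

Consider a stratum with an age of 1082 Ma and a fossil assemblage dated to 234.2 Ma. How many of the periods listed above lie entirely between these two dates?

1082 Ma sits inside the Stenian (1200–1000) and 234.2 Ma inside the Triassic (251.902–201.4); neither of those is wholly between the two dates.
The listed periods lying completely between them are Tonian, Cryogenian, Ediacaran, Cambrian, Ordovician, Silurian, Devonian, Carboniferous, Permian — 9 in all.

9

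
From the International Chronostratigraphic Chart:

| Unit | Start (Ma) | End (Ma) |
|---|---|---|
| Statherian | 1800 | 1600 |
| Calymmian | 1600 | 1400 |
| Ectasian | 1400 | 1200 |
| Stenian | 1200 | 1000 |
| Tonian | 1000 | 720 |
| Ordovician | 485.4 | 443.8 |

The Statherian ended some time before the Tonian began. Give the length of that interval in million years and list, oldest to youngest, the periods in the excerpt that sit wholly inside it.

End of Statherian = 1600 Ma; start of Tonian = 1000 Ma.
Gap = 1600 − 1000 = 600 Myr.
Periods wholly inside 1600–1000 Ma: Calymmian (1600–1400), Ectasian (1400–1200), Stenian (1200–1000).

600 million years; Calymmian, Ectasian, Stenian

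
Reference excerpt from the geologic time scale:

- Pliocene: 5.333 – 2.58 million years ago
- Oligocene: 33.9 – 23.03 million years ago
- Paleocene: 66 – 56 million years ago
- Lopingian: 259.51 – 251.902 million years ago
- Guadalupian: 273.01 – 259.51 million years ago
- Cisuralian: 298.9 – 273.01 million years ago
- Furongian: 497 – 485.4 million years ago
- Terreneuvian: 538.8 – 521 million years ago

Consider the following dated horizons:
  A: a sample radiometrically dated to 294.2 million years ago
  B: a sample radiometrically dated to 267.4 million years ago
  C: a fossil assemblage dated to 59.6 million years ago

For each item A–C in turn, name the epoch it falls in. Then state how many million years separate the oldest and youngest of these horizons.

A — Cisuralian; B — Guadalupian; C — Paleocene; span 234.6 million years

A: 294.2 Ma lies in 298.9–273.01 Ma, so Cisuralian.
B: 267.4 Ma lies in 273.01–259.51 Ma, so Guadalupian.
C: 59.6 Ma lies in 66–56 Ma, so Paleocene.
Oldest = 294.2 Ma, youngest = 59.6 Ma → span 234.6 Myr.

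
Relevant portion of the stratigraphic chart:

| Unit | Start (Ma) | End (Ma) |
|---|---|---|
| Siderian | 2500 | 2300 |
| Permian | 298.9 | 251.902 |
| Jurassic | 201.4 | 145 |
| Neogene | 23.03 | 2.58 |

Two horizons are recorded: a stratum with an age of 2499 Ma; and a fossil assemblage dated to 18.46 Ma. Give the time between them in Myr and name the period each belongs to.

Elapsed time: 2499 − 18.46 = 2480.54 Myr.
2499 Ma lies within 2500–2300 Ma: Siderian.
18.46 Ma lies within 23.03–2.58 Ma: Neogene.

2480.54 million years apart; the first in the Siderian, the second in the Neogene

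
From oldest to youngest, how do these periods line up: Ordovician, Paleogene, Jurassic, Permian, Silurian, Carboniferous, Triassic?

Ordovician, Silurian, Carboniferous, Permian, Triassic, Jurassic, Paleogene

Era membership (oldest first within each) — Paleozoic: Ordovician, Silurian, Carboniferous, Permian; Mesozoic: Triassic, Jurassic; Cenozoic: Paleogene. Paleozoic precedes Mesozoic, which precedes Cenozoic. Concatenating the groups in that era order gives oldest to youngest directly.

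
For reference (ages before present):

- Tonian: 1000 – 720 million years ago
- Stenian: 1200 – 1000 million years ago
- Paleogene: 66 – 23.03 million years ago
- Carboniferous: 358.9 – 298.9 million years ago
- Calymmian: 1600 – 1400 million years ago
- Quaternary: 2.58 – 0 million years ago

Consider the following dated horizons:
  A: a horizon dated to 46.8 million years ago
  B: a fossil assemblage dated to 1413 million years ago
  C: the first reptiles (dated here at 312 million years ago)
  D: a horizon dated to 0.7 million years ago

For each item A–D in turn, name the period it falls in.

A — Paleogene; B — Calymmian; C — Carboniferous; D — Quaternary

Match each age against the start–end ranges in the excerpt: A = 46.8 Ma → Paleogene (66–23.03); B = 1413 Ma → Calymmian (1600–1400); C = 312 Ma → Carboniferous (358.9–298.9); D = 0.7 Ma → Quaternary (2.58–0).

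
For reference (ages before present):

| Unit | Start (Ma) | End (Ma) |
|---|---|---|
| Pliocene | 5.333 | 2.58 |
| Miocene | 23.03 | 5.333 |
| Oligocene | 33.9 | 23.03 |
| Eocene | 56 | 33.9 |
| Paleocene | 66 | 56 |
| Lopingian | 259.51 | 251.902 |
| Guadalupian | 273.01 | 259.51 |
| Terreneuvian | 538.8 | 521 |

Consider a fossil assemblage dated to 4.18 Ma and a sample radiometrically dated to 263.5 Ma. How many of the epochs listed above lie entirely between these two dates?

The older date is 263.5 Ma and the younger is 4.18 Ma.
Epochs with start < 263.5 and end > 4.18 Ma: Lopingian (259.51–251.902), Paleocene (66–56), Eocene (56–33.9), Oligocene (33.9–23.03), Miocene (23.03–5.333).
That is 5 complete epochs.

5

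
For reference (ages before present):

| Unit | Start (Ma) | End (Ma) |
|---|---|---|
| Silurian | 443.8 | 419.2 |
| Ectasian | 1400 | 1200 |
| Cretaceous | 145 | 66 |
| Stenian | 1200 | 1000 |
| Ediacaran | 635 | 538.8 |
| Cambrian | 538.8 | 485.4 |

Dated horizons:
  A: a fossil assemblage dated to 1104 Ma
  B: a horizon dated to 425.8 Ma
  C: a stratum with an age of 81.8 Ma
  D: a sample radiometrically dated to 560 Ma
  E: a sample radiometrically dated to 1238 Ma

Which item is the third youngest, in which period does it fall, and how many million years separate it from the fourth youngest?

Sorted youngest-first by Ma: C (81.8), B (425.8), D (560), A (1104), E (1238).
The third youngest is D at 560 Ma, which lies in 635–538.8 Ma: the Ediacaran.
The fourth youngest is A at 1104 Ma; separation = |560 − 1104| = 544 Myr.

D, in the Ediacaran; 544 million years to A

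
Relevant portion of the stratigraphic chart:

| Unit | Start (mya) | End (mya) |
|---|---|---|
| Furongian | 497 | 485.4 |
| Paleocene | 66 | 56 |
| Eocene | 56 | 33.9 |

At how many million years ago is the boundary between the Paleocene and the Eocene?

56 mya

The Paleocene ends and the Eocene begins at 56 mya.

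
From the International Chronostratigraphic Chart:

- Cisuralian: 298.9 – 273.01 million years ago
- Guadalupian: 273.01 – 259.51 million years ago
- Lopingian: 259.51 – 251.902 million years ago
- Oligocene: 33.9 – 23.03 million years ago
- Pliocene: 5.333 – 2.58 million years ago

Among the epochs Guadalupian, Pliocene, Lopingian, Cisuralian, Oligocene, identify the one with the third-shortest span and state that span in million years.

Oligocene, 10.87 million years

Start − end for each: Guadalupian 273.01 − 259.51 = 13.5; Pliocene 5.333 − 2.58 = 2.753; Lopingian 259.51 − 251.902 = 7.608; Cisuralian 298.9 − 273.01 = 25.89; Oligocene 33.9 − 23.03 = 10.87.
Ranking these from shortest: Pliocene < Lopingian < Oligocene < Guadalupian < Cisuralian.
Position 3 in that ranking is Oligocene, which lasted 10.87 Myr.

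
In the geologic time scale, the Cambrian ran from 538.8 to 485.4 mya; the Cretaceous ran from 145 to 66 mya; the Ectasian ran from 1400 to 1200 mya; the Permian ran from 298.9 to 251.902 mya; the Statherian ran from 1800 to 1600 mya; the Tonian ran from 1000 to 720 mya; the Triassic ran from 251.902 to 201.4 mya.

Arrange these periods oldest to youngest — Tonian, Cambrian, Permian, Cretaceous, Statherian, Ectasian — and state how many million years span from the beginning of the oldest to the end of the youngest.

Statherian, Ectasian, Tonian, Cambrian, Permian, Cretaceous; total span 1734 Myr

Start ages (Ma): Statherian 1800, Ectasian 1400, Tonian 1000, Cambrian 538.8, Permian 298.9, Cretaceous 145.
Ordered oldest to youngest: Statherian, Ectasian, Tonian, Cambrian, Permian, Cretaceous.
Span = 1800 − 66 = 1734 Myr.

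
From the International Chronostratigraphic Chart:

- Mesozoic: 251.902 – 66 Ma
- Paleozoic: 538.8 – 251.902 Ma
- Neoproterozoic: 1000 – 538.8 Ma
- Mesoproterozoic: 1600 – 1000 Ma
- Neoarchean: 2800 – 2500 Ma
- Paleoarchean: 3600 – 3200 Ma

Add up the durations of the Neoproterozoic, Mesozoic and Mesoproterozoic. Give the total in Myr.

Duration is start − end for each: (1000 − 538.8) + (251.902 − 66) + (1600 − 1000).
That is 461.2 + 185.902 + 600, which totals 1247.102 million years.

1247.102 million years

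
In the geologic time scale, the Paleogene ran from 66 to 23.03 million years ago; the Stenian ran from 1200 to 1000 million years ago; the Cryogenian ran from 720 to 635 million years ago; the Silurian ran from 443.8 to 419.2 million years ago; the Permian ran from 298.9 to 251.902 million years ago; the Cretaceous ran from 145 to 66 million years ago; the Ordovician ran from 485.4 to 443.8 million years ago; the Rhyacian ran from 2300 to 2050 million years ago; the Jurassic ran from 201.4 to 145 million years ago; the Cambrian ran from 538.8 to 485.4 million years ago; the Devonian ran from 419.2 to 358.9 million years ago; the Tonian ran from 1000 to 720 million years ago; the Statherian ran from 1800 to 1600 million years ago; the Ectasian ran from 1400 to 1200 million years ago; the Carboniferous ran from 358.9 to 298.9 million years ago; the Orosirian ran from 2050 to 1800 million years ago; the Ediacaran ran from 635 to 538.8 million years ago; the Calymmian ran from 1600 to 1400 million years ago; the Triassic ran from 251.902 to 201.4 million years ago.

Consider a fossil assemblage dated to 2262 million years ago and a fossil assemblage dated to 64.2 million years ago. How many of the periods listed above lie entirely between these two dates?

2262 Ma sits inside the Rhyacian (2300–2050) and 64.2 Ma inside the Paleogene (66–23.03); neither of those is wholly between the two dates.
The listed periods lying completely between them are Orosirian, Statherian, Calymmian, Ectasian, Stenian, Tonian, Cryogenian, Ediacaran, Cambrian, Ordovician, Silurian, Devonian, Carboniferous, Permian, Triassic, Jurassic, Cretaceous — 17 in all.

17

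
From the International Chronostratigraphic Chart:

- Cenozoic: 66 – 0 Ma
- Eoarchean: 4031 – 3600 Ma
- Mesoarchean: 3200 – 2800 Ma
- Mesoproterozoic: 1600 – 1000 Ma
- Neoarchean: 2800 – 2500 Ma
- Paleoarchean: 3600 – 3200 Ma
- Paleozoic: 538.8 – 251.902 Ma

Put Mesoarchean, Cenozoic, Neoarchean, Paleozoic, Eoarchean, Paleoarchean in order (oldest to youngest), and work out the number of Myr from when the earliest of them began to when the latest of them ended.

From the excerpt: Mesoarchean 3200–2800; Cenozoic 66–0; Neoarchean 2800–2500; Paleozoic 538.8–251.902; Eoarchean 4031–3600; Paleoarchean 3600–3200 (Ma).
Larger Ma is earlier, so the oldest is Eoarchean and the youngest is Cenozoic; oldest to youngest: Eoarchean, Paleoarchean, Mesoarchean, Neoarchean, Paleozoic, Cenozoic.
Oldest start 4031 minus youngest end 0 gives 4031 Myr overall.

Eoarchean → Paleoarchean → Mesoarchean → Neoarchean → Paleozoic → Cenozoic; total span 4031 Myr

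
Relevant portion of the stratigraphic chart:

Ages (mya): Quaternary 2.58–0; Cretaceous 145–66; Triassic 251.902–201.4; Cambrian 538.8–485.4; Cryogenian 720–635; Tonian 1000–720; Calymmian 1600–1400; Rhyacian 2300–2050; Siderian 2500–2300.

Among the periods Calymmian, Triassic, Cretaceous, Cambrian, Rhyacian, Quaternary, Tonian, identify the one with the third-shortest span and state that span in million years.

Start − end for each: Calymmian 1600 − 1400 = 200; Triassic 251.902 − 201.4 = 50.502; Cretaceous 145 − 66 = 79; Cambrian 538.8 − 485.4 = 53.4; Rhyacian 2300 − 2050 = 250; Quaternary 2.58 − 0 = 2.58; Tonian 1000 − 720 = 280.
Ranking these from shortest: Quaternary < Triassic < Cambrian < Cretaceous < Calymmian < Rhyacian < Tonian.
Position 3 in that ranking is Cambrian, which lasted 53.4 Myr.

Cambrian, 53.4 million years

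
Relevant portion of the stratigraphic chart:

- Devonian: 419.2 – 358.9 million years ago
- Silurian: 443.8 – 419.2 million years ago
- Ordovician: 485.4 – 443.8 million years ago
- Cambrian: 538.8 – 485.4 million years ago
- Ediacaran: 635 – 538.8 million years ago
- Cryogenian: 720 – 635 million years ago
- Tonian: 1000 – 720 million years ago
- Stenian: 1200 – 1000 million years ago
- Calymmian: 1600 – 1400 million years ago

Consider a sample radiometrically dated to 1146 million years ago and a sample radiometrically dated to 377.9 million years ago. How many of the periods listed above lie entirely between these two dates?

6

1146 Ma sits inside the Stenian (1200–1000) and 377.9 Ma inside the Devonian (419.2–358.9); neither of those is wholly between the two dates.
The listed periods lying completely between them are Tonian, Cryogenian, Ediacaran, Cambrian, Ordovician, Silurian — 6 in all.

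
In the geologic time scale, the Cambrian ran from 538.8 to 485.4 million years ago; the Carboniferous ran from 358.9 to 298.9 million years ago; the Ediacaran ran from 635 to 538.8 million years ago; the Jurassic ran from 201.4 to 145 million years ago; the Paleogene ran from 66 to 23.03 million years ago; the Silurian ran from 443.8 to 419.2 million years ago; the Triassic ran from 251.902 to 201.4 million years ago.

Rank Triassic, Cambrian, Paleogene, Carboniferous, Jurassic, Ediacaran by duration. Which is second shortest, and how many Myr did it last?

Triassic, 50.502 million years

Durations: Triassic 50.502; Cambrian 53.4; Paleogene 42.97; Carboniferous 60; Jurassic 56.4; Ediacaran 96.2 Myr.
Sorted shortest-first: Paleogene (42.97), Triassic (50.502), Cambrian (53.4), Jurassic (56.4), Carboniferous (60), Ediacaran (96.2).
The second shortest is Triassic at 50.502 Myr.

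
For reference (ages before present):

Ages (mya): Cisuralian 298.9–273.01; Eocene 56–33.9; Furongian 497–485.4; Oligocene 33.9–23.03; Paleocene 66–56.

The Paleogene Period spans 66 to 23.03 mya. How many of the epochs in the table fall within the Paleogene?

Epochs inside 66–23.03 Ma: Paleocene, Eocene, Oligocene — 3 in total.

3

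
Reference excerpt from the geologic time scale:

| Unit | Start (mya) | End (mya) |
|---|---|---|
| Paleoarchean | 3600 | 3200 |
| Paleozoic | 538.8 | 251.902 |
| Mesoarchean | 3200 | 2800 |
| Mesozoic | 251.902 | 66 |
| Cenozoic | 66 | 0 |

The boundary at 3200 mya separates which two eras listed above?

Paleoarchean and Mesoarchean

The Paleoarchean ends at 3200 mya and the Mesoarchean begins at 3200 mya, so they share that boundary.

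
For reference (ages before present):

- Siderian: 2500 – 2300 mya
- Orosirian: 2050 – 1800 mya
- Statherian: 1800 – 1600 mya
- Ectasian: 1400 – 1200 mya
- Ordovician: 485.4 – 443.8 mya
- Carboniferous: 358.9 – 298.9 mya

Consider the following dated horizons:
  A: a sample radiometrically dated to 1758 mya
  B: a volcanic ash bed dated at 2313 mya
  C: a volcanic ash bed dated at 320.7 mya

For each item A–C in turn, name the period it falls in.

A: 1758 Ma lies in 1800–1600 Ma, so Statherian.
B: 2313 Ma lies in 2500–2300 Ma, so Siderian.
C: 320.7 Ma lies in 358.9–298.9 Ma, so Carboniferous.

A — Statherian; B — Siderian; C — Carboniferous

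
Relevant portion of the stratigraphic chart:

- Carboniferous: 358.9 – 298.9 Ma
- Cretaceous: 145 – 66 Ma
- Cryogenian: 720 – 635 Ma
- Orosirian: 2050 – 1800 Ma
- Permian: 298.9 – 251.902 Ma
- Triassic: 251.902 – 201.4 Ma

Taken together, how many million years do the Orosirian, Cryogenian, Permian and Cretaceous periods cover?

460.998 million years

Each duration: Orosirian = 250; Cryogenian = 85; Permian = 46.998; Cretaceous = 79.
Sum: 250 + 85 + 46.998 + 79 = 460.998 Myr.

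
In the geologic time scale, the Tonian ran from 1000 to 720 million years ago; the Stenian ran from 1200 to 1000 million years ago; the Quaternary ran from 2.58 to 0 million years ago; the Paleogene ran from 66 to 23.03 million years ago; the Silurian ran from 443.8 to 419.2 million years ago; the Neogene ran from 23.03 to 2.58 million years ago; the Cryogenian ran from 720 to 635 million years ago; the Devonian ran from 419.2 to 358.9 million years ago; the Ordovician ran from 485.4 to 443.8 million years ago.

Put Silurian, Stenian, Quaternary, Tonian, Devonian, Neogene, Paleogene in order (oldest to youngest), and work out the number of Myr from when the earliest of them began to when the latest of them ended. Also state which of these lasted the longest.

From the excerpt: Silurian 443.8–419.2; Stenian 1200–1000; Quaternary 2.58–0; Tonian 1000–720; Devonian 419.2–358.9; Neogene 23.03–2.58; Paleogene 66–23.03 (Ma).
Larger Ma is earlier, so the oldest is Stenian and the youngest is Quaternary; oldest to youngest: Stenian, Tonian, Silurian, Devonian, Paleogene, Neogene, Quaternary.
Oldest start 1200 minus youngest end 0 gives 1200 Myr overall.
Individual lengths (start − end): Devonian 60.3; Paleogene 42.97; Stenian 200; Neogene 20.45; Tonian 280; Quaternary 2.58; Silurian 24.6. The largest is Tonian at 280 Myr.

Stenian, Tonian, Silurian, Devonian, Paleogene, Neogene, Quaternary; total span 1200 Myr; longest is Tonian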